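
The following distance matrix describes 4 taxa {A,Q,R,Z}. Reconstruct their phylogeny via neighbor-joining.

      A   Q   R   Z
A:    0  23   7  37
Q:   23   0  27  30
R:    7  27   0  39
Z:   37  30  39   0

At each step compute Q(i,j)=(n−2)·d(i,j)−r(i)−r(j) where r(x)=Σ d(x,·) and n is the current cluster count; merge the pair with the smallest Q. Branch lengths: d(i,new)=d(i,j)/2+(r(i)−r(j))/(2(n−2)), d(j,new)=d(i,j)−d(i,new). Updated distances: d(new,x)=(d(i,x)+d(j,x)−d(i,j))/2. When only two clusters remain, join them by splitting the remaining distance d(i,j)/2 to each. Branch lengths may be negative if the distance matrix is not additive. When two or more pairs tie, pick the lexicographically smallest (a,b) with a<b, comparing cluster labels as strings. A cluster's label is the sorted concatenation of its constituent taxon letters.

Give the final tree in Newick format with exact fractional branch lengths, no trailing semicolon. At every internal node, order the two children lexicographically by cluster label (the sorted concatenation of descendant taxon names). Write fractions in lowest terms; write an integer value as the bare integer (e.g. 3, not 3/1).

1. join A+R (d=7, Q=-126) ⇒ AR; edges |A|=2, |R|=5
  updated: d(AR,Q)=43/2, d(AR,Z)=69/2
2. join AR+Q (d=43/2, Q=-86) ⇒ AQR; edges |AR|=13, |Q|=17/2
  updated: d(AQR,Z)=43/2
3. join AQR+Z (d=43/2) ⇒ AQRZ; edges |AQR|=43/4, |Z|=43/4
final tree: (((A:2,R:5):13,Q:17/2):43/4,Z:43/4)
total length: 50

(((A:2,R:5):13,Q:17/2):43/4,Z:43/4)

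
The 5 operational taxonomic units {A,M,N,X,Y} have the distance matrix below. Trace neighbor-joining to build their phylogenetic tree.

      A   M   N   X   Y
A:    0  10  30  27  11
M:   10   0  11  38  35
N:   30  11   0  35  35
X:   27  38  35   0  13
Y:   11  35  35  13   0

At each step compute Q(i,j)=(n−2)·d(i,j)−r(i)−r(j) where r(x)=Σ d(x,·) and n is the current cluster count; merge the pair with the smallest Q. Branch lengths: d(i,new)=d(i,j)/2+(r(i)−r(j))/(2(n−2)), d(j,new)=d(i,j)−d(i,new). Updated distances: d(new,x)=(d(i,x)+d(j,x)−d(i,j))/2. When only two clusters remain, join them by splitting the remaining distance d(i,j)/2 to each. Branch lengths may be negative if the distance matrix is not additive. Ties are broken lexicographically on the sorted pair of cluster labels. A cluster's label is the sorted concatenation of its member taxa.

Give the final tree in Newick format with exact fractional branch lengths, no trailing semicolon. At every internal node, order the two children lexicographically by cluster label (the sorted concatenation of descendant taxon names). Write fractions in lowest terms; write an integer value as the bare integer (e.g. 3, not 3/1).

(((A:13/8,(M:8/3,N:25/3):103/8):87/8,X:87/8):17/16,Y:17/16)

iteration 1: select M,N (d=11, Q=-172); attach at lengths (8/3, 25/3); label the merged cluster MN
  updated: d(A,MN)=29/2, d(MN,X)=31, d(MN,Y)=59/2
iteration 2: select A,MN (d=29/2, Q=-197/2); attach at lengths (13/8, 103/8); label the merged cluster AMN
  updated: d(AMN,X)=87/4, d(AMN,Y)=13
iteration 3: select AMN,X (d=87/4, Q=-191/4); attach at lengths (87/8, 87/8); label the merged cluster AMNX
  updated: d(AMNX,Y)=17/8
iteration 4: select AMNX,Y (d=17/8); attach at lengths (17/16, 17/16); label the merged cluster AMNXY
final tree: (((A:13/8,(M:8/3,N:25/3):103/8):87/8,X:87/8):17/16,Y:17/16)
total length: 395/8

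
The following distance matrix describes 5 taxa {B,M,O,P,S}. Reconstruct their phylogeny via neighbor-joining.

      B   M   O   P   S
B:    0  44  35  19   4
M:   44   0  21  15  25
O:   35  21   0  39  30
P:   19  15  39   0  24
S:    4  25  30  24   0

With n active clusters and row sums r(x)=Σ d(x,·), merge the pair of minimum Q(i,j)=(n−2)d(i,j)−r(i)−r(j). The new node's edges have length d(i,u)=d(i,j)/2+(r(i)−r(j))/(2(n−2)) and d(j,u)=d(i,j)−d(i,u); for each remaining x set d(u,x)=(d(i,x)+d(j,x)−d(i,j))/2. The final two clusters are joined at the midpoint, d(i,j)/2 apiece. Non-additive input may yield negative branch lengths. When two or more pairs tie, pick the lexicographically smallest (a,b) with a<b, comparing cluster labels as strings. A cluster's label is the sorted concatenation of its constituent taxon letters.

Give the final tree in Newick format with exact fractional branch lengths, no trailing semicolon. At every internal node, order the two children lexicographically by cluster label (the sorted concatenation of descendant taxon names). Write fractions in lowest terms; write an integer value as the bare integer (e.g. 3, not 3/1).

((((B:31/6,S:-7/6):12,P:15/2):9,M:5):8,O:8)

iteration 1: select B,S (d=4, Q=-173); attach at lengths (31/6, -7/6); label the merged cluster BS
  updated: d(BS,M)=65/2, d(BS,O)=61/2, d(BS,P)=39/2
iteration 2: select BS,P (d=39/2, Q=-117); attach at lengths (12, 15/2); label the merged cluster BPS
  updated: d(BPS,M)=14, d(BPS,O)=25
iteration 3: select BPS,M (d=14, Q=-60); attach at lengths (9, 5); label the merged cluster BMPS
  updated: d(BMPS,O)=16
iteration 4: select BMPS,O (d=16); attach at lengths (8, 8); label the merged cluster BMOPS
final tree: ((((B:31/6,S:-7/6):12,P:15/2):9,M:5):8,O:8)
total length: 107/2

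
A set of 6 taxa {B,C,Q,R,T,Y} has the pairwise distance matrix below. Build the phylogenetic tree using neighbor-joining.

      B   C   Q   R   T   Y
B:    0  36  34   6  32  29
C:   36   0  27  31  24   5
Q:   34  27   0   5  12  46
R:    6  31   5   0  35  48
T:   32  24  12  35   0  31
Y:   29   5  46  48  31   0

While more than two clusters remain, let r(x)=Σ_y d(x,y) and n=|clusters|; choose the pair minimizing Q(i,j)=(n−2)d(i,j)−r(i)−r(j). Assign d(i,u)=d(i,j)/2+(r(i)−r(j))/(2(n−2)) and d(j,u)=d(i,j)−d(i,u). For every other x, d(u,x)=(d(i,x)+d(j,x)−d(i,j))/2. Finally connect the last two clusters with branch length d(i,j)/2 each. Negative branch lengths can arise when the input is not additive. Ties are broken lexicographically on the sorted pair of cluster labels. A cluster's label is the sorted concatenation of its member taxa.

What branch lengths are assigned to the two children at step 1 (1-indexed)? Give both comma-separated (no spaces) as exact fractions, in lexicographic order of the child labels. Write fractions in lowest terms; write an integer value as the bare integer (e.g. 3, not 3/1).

-2,7

1. join C+Y (d=5, Q=-262) ⇒ CY; edges |C|=-2, |Y|=7
  updated: d(B,CY)=30, d(CY,Q)=34, d(CY,R)=37, d(CY,T)=25
2. join B+R (d=6, Q=-167) ⇒ BR; edges |B|=37/6, |R|=-1/6
  updated: d(BR,CY)=61/2, d(BR,Q)=33/2, d(BR,T)=61/2
3. join BR+Q (d=33/2, Q=-107) ⇒ BQR; edges |BR|=12, |Q|=9/2
  updated: d(BQR,CY)=24, d(BQR,T)=13
4. join BQR+CY (d=24, Q=-62) ⇒ BCQRY; edges |BQR|=6, |CY|=18
  updated: d(BCQRY,T)=7
5. join BCQRY+T (d=7) ⇒ BCQRTY; edges |BCQRY|=7/2, |T|=7/2
final tree: ((((B:37/6,R:-1/6):12,Q:9/2):6,(C:-2,Y:7):18):7/2,T:7/2)
total length: 117/2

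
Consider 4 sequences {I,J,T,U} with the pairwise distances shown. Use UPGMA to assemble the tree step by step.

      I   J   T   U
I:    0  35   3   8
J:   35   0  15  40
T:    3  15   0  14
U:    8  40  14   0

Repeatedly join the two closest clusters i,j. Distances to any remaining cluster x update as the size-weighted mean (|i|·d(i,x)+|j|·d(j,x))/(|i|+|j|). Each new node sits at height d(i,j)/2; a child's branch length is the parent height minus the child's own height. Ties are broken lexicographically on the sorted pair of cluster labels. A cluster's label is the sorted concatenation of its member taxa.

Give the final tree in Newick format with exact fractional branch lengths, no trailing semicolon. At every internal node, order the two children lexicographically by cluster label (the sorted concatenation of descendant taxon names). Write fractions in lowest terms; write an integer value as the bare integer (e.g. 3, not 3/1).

(((I:3/2,T:3/2):4,U:11/2):19/2,J:15)

iteration 1: select I,T (d=3); attach at lengths (3/2, 3/2); label the merged cluster IT
  updated: d(IT,J)=25, d(IT,U)=11
iteration 2: select IT,U (d=11); attach at lengths (4, 11/2); label the merged cluster ITU
  updated: d(ITU,J)=30
iteration 3: select ITU,J (d=30); attach at lengths (19/2, 15); label the merged cluster IJTU
final tree: (((I:3/2,T:3/2):4,U:11/2):19/2,J:15)
total length: 37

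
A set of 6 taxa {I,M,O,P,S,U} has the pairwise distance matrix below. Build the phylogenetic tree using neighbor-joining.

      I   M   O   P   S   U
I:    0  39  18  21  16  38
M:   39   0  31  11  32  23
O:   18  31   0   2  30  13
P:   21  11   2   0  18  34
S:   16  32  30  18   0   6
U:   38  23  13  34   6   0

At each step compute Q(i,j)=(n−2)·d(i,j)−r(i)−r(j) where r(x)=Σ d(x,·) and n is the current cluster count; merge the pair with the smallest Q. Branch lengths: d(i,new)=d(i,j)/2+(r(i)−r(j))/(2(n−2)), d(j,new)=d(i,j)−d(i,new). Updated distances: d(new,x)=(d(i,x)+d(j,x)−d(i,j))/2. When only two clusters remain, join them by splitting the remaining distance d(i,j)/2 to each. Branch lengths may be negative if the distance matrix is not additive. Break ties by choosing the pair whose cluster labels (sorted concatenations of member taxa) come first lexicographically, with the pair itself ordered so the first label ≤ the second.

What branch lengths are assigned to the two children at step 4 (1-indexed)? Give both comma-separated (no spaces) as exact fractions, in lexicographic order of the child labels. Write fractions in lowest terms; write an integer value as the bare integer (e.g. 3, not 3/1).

37/16,113/16

1. join S+U (d=6, Q=-192) ⇒ SU; edges |S|=3/2, |U|=9/2
  updated: d(I,SU)=24, d(M,SU)=49/2, d(O,SU)=37/2, d(P,SU)=23
2. join M+P (d=11, Q=-259/2) ⇒ MP; edges |M|=163/12, |P|=-31/12
  updated: d(I,MP)=49/2, d(MP,O)=11, d(MP,SU)=73/4
3. join I+SU (d=24, Q=-317/4) ⇒ ISU; edges |I|=215/16, |SU|=169/16
  updated: d(ISU,MP)=75/8, d(ISU,O)=25/4
4. join ISU+MP (d=75/8, Q=-213/8) ⇒ IMPSU; edges |ISU|=37/16, |MP|=113/16
  updated: d(IMPSU,O)=63/16
5. join IMPSU+O (d=63/16) ⇒ IMOPSU; edges |IMPSU|=63/32, |O|=63/32
final tree: (((I:215/16,(S:3/2,U:9/2):169/16):37/16,(M:163/12,P:-31/12):113/16):63/32,O:63/32)
total length: 869/16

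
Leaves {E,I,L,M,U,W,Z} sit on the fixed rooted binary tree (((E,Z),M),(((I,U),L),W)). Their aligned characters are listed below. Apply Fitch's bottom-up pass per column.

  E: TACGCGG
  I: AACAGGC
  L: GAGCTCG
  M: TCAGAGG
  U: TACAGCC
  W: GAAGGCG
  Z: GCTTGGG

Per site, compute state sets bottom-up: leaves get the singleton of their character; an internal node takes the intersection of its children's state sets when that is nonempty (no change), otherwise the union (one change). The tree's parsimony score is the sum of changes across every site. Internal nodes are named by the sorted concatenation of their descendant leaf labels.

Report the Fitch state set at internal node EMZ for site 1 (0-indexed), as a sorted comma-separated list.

C

site 0, node EZ: E={T} ∪ Z={G} → {G,T} (+1)
site 0, node EMZ: EZ={G,T} ∩ M={T} → {T} (+0)
site 0, node IU: I={A} ∪ U={T} → {A,T} (+1)
site 0, node ILU: IU={A,T} ∪ L={G} → {A,G,T} (+1)
site 0, node ILUW: ILU={A,G,T} ∩ W={G} → {G} (+0)
site 0, node EILMUWZ: EMZ={T} ∪ ILUW={G} → {G,T} (+1)
site 1, node EZ: E={A} ∪ Z={C} → {A,C} (+1)
site 1, node EMZ: EZ={A,C} ∩ M={C} → {C} (+0)
site 1, node IU: I={A} ∩ U={A} → {A} (+0)
site 1, node ILU: IU={A} ∩ L={A} → {A} (+0)
site 1, node ILUW: ILU={A} ∩ W={A} → {A} (+0)
site 1, node EILMUWZ: EMZ={C} ∪ ILUW={A} → {A,C} (+1)
site 2, node EZ: E={C} ∪ Z={T} → {C,T} (+1)
site 2, node EMZ: EZ={C,T} ∪ M={A} → {A,C,T} (+1)
site 2, node IU: I={C} ∩ U={C} → {C} (+0)
site 2, node ILU: IU={C} ∪ L={G} → {C,G} (+1)
site 2, node ILUW: ILU={C,G} ∪ W={A} → {A,C,G} (+1)
site 2, node EILMUWZ: EMZ={A,C,T} ∩ ILUW={A,C,G} → {A,C} (+0)
site 3, node EZ: E={G} ∪ Z={T} → {G,T} (+1)
site 3, node EMZ: EZ={G,T} ∩ M={G} → {G} (+0)
site 3, node IU: I={A} ∩ U={A} → {A} (+0)
site 3, node ILU: IU={A} ∪ L={C} → {A,C} (+1)
site 3, node ILUW: ILU={A,C} ∪ W={G} → {A,C,G} (+1)
site 3, node EILMUWZ: EMZ={G} ∩ ILUW={A,C,G} → {G} (+0)
site 4, node EZ: E={C} ∪ Z={G} → {C,G} (+1)
site 4, node EMZ: EZ={C,G} ∪ M={A} → {A,C,G} (+1)
site 4, node IU: I={G} ∩ U={G} → {G} (+0)
site 4, node ILU: IU={G} ∪ L={T} → {G,T} (+1)
site 4, node ILUW: ILU={G,T} ∩ W={G} → {G} (+0)
site 4, node EILMUWZ: EMZ={A,C,G} ∩ ILUW={G} → {G} (+0)
site 5, node EZ: E={G} ∩ Z={G} → {G} (+0)
site 5, node EMZ: EZ={G} ∩ M={G} → {G} (+0)
site 5, node IU: I={G} ∪ U={C} → {C,G} (+1)
site 5, node ILU: IU={C,G} ∩ L={C} → {C} (+0)
site 5, node ILUW: ILU={C} ∩ W={C} → {C} (+0)
site 5, node EILMUWZ: EMZ={G} ∪ ILUW={C} → {C,G} (+1)
site 6, node EZ: E={G} ∩ Z={G} → {G} (+0)
site 6, node EMZ: EZ={G} ∩ M={G} → {G} (+0)
site 6, node IU: I={C} ∩ U={C} → {C} (+0)
site 6, node ILU: IU={C} ∪ L={G} → {C,G} (+1)
site 6, node ILUW: ILU={C,G} ∩ W={G} → {G} (+0)
site 6, node EILMUWZ: EMZ={G} ∩ ILUW={G} → {G} (+0)
per-site changes: [4, 2, 4, 3, 3, 2, 1]; total = 19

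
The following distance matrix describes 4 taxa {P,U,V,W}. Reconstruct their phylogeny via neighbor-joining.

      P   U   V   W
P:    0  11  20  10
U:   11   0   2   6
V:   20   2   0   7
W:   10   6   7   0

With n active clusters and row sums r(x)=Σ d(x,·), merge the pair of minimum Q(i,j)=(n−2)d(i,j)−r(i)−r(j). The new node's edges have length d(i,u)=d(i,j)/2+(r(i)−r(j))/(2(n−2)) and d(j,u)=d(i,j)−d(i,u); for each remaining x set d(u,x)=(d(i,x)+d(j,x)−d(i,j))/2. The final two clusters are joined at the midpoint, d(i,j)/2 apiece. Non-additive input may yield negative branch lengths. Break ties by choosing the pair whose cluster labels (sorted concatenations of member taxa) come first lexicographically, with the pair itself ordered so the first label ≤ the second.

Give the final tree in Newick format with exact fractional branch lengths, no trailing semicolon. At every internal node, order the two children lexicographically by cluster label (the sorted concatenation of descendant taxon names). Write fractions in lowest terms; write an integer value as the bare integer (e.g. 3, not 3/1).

step 1: merge (P,W) at d=10, Q=-44; branch lengths P→19/2, W→1/2; new cluster PW
  updated: d(PW,U)=7/2, d(PW,V)=17/2
step 2: merge (PW,U) at d=7/2, Q=-14; branch lengths PW→5, U→-3/2; new cluster PUW
  updated: d(PUW,V)=7/2
step 3: merge (PUW,V) at d=7/2; branch lengths PUW→7/4, V→7/4; new cluster PUVW
final tree: (((P:19/2,W:1/2):5,U:-3/2):7/4,V:7/4)
total length: 17

(((P:19/2,W:1/2):5,U:-3/2):7/4,V:7/4)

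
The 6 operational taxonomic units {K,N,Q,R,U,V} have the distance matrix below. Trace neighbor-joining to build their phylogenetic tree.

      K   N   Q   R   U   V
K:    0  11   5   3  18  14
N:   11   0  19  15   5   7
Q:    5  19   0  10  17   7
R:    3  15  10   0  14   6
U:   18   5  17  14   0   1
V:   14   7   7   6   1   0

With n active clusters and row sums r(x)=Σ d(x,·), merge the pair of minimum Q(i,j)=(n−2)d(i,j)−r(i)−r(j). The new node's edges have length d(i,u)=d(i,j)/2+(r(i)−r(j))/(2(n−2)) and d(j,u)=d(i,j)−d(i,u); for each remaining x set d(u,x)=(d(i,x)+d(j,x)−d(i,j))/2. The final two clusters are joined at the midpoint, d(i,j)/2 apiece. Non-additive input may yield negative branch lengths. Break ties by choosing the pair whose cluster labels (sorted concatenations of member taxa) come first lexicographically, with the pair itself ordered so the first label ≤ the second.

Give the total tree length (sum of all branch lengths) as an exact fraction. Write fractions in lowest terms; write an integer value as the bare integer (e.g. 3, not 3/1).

353/16

1. join N+U (d=5, Q=-92) ⇒ NU; edges |N|=11/4, |U|=9/4
  updated: d(K,NU)=12, d(NU,Q)=31/2, d(NU,R)=12, d(NU,V)=3/2
2. join NU+V (d=3/2, Q=-65) ⇒ NUV; edges |NU|=17/6, |V|=-4/3
  updated: d(K,NUV)=49/4, d(NUV,Q)=21/2, d(NUV,R)=33/4
3. join K+Q (d=5, Q=-143/4) ⇒ KQ; edges |K|=19/16, |Q|=61/16
  updated: d(KQ,NUV)=71/8, d(KQ,R)=4
4. join KQ+NUV (d=71/8, Q=-169/8) ⇒ KNQUV; edges |KQ|=37/16, |NUV|=105/16
  updated: d(KNQUV,R)=27/16
5. join KNQUV+R (d=27/16) ⇒ KNQRUV; edges |KNQUV|=27/32, |R|=27/32
final tree: (((K:19/16,Q:61/16):37/16,((N:11/4,U:9/4):17/6,V:-4/3):105/16):27/32,R:27/32)
total length: 353/16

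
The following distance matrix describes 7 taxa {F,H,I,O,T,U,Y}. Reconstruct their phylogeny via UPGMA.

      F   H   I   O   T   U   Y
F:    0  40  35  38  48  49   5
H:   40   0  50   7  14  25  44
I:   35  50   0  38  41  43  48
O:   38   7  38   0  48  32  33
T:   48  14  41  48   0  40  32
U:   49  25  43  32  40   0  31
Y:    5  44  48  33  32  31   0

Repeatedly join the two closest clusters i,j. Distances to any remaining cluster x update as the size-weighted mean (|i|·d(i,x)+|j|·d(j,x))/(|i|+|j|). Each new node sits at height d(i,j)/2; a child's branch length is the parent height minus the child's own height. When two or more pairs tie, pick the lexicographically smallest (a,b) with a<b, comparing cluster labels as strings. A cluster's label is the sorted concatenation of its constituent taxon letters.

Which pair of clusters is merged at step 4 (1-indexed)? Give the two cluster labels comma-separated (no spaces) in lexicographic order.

1. join F+Y (d=5) ⇒ FY; edges |F|=5/2, |Y|=5/2
  updated: d(FY,H)=42, d(FY,I)=83/2, d(FY,O)=71/2, d(FY,T)=40, d(FY,U)=40
2. join H+O (d=7) ⇒ HO; edges |H|=7/2, |O|=7/2
  updated: d(FY,HO)=155/4, d(HO,I)=44, d(HO,T)=31, d(HO,U)=57/2
3. join HO+U (d=57/2) ⇒ HOU; edges |HO|=43/4, |U|=57/4
  updated: d(FY,HOU)=235/6, d(HOU,I)=131/3, d(HOU,T)=34
4. join HOU+T (d=34) ⇒ HOTU; edges |HOU|=11/4, |T|=17
  updated: d(FY,HOTU)=315/8, d(HOTU,I)=43
5. join FY+HOTU (d=315/8) ⇒ FHOTUY; edges |FY|=275/16, |HOTU|=43/16
  updated: d(FHOTUY,I)=85/2
6. join FHOTUY+I (d=85/2) ⇒ FHIOTUY; edges |FHOTUY|=25/16, |I|=85/4
final tree: (((F:5/2,Y:5/2):275/16,(((H:7/2,O:7/2):43/4,U:57/4):11/4,T:17):43/16):25/16,I:85/4)
total length: 1591/16

HOU,T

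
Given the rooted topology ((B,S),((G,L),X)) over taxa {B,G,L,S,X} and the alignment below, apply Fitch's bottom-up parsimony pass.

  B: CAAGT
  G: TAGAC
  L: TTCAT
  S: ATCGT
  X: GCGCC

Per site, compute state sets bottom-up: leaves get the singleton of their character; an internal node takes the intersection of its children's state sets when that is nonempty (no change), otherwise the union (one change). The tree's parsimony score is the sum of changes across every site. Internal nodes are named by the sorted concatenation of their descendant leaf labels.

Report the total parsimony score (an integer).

BS@0: {C} ∪ {A} = {A,C} (union, +1)
GL@0: {T} ∩ {T} = {T} (intersection, +0)
GLX@0: {T} ∪ {G} = {G,T} (union, +1)
BGLSX@0: {A,C} ∪ {G,T} = {A,C,G,T} (union, +1)
BS@1: {A} ∪ {T} = {A,T} (union, +1)
GL@1: {A} ∪ {T} = {A,T} (union, +1)
GLX@1: {A,T} ∪ {C} = {A,C,T} (union, +1)
BGLSX@1: {A,T} ∩ {A,C,T} = {A,T} (intersection, +0)
BS@2: {A} ∪ {C} = {A,C} (union, +1)
GL@2: {G} ∪ {C} = {C,G} (union, +1)
GLX@2: {C,G} ∩ {G} = {G} (intersection, +0)
BGLSX@2: {A,C} ∪ {G} = {A,C,G} (union, +1)
BS@3: {G} ∩ {G} = {G} (intersection, +0)
GL@3: {A} ∩ {A} = {A} (intersection, +0)
GLX@3: {A} ∪ {C} = {A,C} (union, +1)
BGLSX@3: {G} ∪ {A,C} = {A,C,G} (union, +1)
BS@4: {T} ∩ {T} = {T} (intersection, +0)
GL@4: {C} ∪ {T} = {C,T} (union, +1)
GLX@4: {C,T} ∩ {C} = {C} (intersection, +0)
BGLSX@4: {T} ∪ {C} = {C,T} (union, +1)
per-site changes: [3, 3, 3, 2, 2]; total = 13

13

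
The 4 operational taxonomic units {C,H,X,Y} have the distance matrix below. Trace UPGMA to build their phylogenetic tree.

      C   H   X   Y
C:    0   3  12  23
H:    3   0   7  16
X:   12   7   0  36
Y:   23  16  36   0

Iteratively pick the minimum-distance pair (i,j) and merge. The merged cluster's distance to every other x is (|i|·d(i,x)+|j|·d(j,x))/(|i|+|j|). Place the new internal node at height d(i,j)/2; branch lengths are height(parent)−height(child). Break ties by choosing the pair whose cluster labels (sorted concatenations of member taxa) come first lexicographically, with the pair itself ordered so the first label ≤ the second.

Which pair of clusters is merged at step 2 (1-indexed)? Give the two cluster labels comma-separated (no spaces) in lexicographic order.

iteration 1: select C,H (d=3); attach at lengths (3/2, 3/2); label the merged cluster CH
  updated: d(CH,X)=19/2, d(CH,Y)=39/2
iteration 2: select CH,X (d=19/2); attach at lengths (13/4, 19/4); label the merged cluster CHX
  updated: d(CHX,Y)=25
iteration 3: select CHX,Y (d=25); attach at lengths (31/4, 25/2); label the merged cluster CHXY
final tree: (((C:3/2,H:3/2):13/4,X:19/4):31/4,Y:25/2)
total length: 125/4

CH,X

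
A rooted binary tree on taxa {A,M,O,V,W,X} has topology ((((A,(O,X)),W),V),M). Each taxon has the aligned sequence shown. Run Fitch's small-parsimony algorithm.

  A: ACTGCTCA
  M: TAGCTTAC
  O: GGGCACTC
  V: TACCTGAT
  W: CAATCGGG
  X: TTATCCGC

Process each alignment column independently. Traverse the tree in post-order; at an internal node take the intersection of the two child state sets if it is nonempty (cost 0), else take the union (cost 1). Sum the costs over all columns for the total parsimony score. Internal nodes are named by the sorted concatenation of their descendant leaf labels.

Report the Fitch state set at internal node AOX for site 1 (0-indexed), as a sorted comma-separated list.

C,G,T

OX@0: {G} ∪ {T} = {G,T} (union, +1)
AOX@0: {A} ∪ {G,T} = {A,G,T} (union, +1)
AOWX@0: {A,G,T} ∪ {C} = {A,C,G,T} (union, +1)
AOVWX@0: {A,C,G,T} ∩ {T} = {T} (intersection, +0)
AMOVWX@0: {T} ∩ {T} = {T} (intersection, +0)
OX@1: {G} ∪ {T} = {G,T} (union, +1)
AOX@1: {C} ∪ {G,T} = {C,G,T} (union, +1)
AOWX@1: {C,G,T} ∪ {A} = {A,C,G,T} (union, +1)
AOVWX@1: {A,C,G,T} ∩ {A} = {A} (intersection, +0)
AMOVWX@1: {A} ∩ {A} = {A} (intersection, +0)
OX@2: {G} ∪ {A} = {A,G} (union, +1)
AOX@2: {T} ∪ {A,G} = {A,G,T} (union, +1)
AOWX@2: {A,G,T} ∩ {A} = {A} (intersection, +0)
AOVWX@2: {A} ∪ {C} = {A,C} (union, +1)
AMOVWX@2: {A,C} ∪ {G} = {A,C,G} (union, +1)
OX@3: {C} ∪ {T} = {C,T} (union, +1)
AOX@3: {G} ∪ {C,T} = {C,G,T} (union, +1)
AOWX@3: {C,G,T} ∩ {T} = {T} (intersection, +0)
AOVWX@3: {T} ∪ {C} = {C,T} (union, +1)
AMOVWX@3: {C,T} ∩ {C} = {C} (intersection, +0)
OX@4: {A} ∪ {C} = {A,C} (union, +1)
AOX@4: {C} ∩ {A,C} = {C} (intersection, +0)
AOWX@4: {C} ∩ {C} = {C} (intersection, +0)
AOVWX@4: {C} ∪ {T} = {C,T} (union, +1)
AMOVWX@4: {C,T} ∩ {T} = {T} (intersection, +0)
OX@5: {C} ∩ {C} = {C} (intersection, +0)
AOX@5: {T} ∪ {C} = {C,T} (union, +1)
AOWX@5: {C,T} ∪ {G} = {C,G,T} (union, +1)
AOVWX@5: {C,G,T} ∩ {G} = {G} (intersection, +0)
AMOVWX@5: {G} ∪ {T} = {G,T} (union, +1)
OX@6: {T} ∪ {G} = {G,T} (union, +1)
AOX@6: {C} ∪ {G,T} = {C,G,T} (union, +1)
AOWX@6: {C,G,T} ∩ {G} = {G} (intersection, +0)
AOVWX@6: {G} ∪ {A} = {A,G} (union, +1)
AMOVWX@6: {A,G} ∩ {A} = {A} (intersection, +0)
OX@7: {C} ∩ {C} = {C} (intersection, +0)
AOX@7: {A} ∪ {C} = {A,C} (union, +1)
AOWX@7: {A,C} ∪ {G} = {A,C,G} (union, +1)
AOVWX@7: {A,C,G} ∪ {T} = {A,C,G,T} (union, +1)
AMOVWX@7: {A,C,G,T} ∩ {C} = {C} (intersection, +0)
per-site changes: [3, 3, 4, 3, 2, 3, 3, 3]; total = 24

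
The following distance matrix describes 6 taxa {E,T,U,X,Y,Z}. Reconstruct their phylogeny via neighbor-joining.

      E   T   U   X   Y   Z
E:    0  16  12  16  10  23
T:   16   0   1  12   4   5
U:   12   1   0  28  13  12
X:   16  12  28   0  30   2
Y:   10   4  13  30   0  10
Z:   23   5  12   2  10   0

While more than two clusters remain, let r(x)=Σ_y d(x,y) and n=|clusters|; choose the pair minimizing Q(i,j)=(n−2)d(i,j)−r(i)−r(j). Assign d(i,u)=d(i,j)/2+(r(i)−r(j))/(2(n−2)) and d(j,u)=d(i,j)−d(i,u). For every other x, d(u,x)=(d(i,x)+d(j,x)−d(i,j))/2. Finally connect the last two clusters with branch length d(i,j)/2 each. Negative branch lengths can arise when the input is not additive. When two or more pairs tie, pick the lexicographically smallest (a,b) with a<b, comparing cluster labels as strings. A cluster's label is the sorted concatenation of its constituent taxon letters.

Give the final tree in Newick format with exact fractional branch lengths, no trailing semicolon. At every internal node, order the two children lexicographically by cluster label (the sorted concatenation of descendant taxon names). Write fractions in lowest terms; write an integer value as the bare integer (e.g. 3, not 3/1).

((((E:27/4,Y:13/4):27/8,(X:11/2,Z:-7/2):83/8):19/8,T:-3):2,U:2)

step 1: merge (X,Z) at d=2, Q=-132; branch lengths X→11/2, Z→-7/2; new cluster XZ
  updated: d(E,XZ)=37/2, d(T,XZ)=15/2, d(U,XZ)=19, d(XZ,Y)=19
step 2: merge (E,Y) at d=10, Q=-145/2; branch lengths E→27/4, Y→13/4; new cluster EY
  updated: d(EY,T)=5, d(EY,U)=15/2, d(EY,XZ)=55/4
step 3: merge (EY,XZ) at d=55/4, Q=-39; branch lengths EY→27/8, XZ→83/8; new cluster EXYZ
  updated: d(EXYZ,T)=-5/8, d(EXYZ,U)=51/8
step 4: merge (EXYZ,T) at d=-5/8, Q=-27/4; branch lengths EXYZ→19/8, T→-3; new cluster ETXYZ
  updated: d(ETXYZ,U)=4
step 5: merge (ETXYZ,U) at d=4; branch lengths ETXYZ→2, U→2; new cluster ETUXYZ
final tree: ((((E:27/4,Y:13/4):27/8,(X:11/2,Z:-7/2):83/8):19/8,T:-3):2,U:2)
total length: 233/8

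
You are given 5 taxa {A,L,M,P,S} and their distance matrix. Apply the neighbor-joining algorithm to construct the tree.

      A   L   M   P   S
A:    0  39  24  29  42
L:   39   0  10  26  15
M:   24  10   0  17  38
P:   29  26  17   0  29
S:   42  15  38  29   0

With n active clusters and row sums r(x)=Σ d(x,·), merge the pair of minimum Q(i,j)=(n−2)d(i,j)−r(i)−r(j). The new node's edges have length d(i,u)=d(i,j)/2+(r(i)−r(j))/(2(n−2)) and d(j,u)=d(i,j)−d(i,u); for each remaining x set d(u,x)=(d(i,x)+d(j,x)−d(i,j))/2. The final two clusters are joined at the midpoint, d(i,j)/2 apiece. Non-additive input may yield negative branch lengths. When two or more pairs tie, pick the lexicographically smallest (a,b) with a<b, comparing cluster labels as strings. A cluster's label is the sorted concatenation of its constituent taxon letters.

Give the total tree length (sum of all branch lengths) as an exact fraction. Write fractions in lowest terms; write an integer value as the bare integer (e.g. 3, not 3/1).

487/8

1. join L+S (d=15, Q=-169) ⇒ LS; edges |L|=11/6, |S|=79/6
  updated: d(A,LS)=33, d(LS,M)=33/2, d(LS,P)=20
2. join A+M (d=24, Q=-191/2) ⇒ AM; edges |A|=153/8, |M|=39/8
  updated: d(AM,LS)=51/4, d(AM,P)=11
3. join AM+LS (d=51/4, Q=-175/4) ⇒ ALMS; edges |AM|=15/8, |LS|=87/8
  updated: d(ALMS,P)=73/8
4. join ALMS+P (d=73/8) ⇒ ALMPS; edges |ALMS|=73/16, |P|=73/16
final tree: (((A:153/8,M:39/8):15/8,(L:11/6,S:79/6):87/8):73/16,P:73/16)
total length: 487/8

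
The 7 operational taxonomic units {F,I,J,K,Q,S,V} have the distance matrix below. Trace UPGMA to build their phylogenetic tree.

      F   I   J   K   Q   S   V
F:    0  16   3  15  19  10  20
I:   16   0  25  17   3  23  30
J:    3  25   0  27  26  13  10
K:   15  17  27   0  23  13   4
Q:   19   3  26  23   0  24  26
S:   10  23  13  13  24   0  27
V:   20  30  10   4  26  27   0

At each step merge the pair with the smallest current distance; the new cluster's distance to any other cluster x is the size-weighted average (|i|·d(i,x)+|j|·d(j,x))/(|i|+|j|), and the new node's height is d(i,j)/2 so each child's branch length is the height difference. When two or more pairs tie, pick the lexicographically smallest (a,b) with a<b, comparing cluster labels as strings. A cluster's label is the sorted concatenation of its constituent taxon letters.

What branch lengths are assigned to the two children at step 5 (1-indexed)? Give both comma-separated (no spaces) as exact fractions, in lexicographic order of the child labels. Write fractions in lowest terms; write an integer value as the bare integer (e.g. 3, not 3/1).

43/12,22/3

1. join F+J (d=3) ⇒ FJ; edges |F|=3/2, |J|=3/2
  updated: d(FJ,I)=41/2, d(FJ,K)=21, d(FJ,Q)=45/2, d(FJ,S)=23/2, d(FJ,V)=15
2. join I+Q (d=3) ⇒ IQ; edges |I|=3/2, |Q|=3/2
  updated: d(FJ,IQ)=43/2, d(IQ,K)=20, d(IQ,S)=47/2, d(IQ,V)=28
3. join K+V (d=4) ⇒ KV; edges |K|=2, |V|=2
  updated: d(FJ,KV)=18, d(IQ,KV)=24, d(KV,S)=20
4. join FJ+S (d=23/2) ⇒ FJS; edges |FJ|=17/4, |S|=23/4
  updated: d(FJS,IQ)=133/6, d(FJS,KV)=56/3
5. join FJS+KV (d=56/3) ⇒ FJKSV; edges |FJS|=43/12, |KV|=22/3
  updated: d(FJKSV,IQ)=229/10
6. join FJKSV+IQ (d=229/10) ⇒ FIJKQSV; edges |FJKSV|=127/60, |IQ|=199/20
final tree: ((((F:3/2,J:3/2):17/4,S:23/4):43/12,(K:2,V:2):22/3):127/60,(I:3/2,Q:3/2):199/20)
total length: 2579/60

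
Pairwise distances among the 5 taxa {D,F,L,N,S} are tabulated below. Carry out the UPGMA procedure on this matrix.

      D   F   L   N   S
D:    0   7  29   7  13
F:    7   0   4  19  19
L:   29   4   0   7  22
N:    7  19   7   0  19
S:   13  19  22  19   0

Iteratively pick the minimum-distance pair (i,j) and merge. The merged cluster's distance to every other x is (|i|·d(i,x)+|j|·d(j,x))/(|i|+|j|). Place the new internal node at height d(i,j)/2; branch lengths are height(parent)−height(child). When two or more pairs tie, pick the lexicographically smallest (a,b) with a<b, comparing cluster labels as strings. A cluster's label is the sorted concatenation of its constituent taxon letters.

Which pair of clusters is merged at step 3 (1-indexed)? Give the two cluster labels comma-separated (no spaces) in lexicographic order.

iteration 1: select F,L (d=4); attach at lengths (2, 2); label the merged cluster FL
  updated: d(D,FL)=18, d(FL,N)=13, d(FL,S)=41/2
iteration 2: select D,N (d=7); attach at lengths (7/2, 7/2); label the merged cluster DN
  updated: d(DN,FL)=31/2, d(DN,S)=16
iteration 3: select DN,FL (d=31/2); attach at lengths (17/4, 23/4); label the merged cluster DFLN
  updated: d(DFLN,S)=73/4
iteration 4: select DFLN,S (d=73/4); attach at lengths (11/8, 73/8); label the merged cluster DFLNS
final tree: (((D:7/2,N:7/2):17/4,(F:2,L:2):23/4):11/8,S:73/8)
total length: 63/2

DN,FL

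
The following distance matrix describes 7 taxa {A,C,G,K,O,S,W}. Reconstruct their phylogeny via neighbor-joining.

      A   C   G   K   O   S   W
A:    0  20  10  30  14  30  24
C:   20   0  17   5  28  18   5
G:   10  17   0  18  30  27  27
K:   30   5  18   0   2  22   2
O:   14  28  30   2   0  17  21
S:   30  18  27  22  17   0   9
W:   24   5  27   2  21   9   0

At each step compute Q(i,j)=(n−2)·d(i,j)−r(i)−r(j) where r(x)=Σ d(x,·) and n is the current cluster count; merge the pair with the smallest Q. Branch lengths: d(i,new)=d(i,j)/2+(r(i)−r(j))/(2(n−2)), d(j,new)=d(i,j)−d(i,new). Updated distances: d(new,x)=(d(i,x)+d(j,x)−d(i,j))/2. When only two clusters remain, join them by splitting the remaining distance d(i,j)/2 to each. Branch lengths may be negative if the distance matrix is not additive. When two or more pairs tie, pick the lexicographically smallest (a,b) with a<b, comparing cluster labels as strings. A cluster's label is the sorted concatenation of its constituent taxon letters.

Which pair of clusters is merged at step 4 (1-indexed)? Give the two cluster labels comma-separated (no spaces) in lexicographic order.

AG,C

step 1: merge (A,G) at d=10, Q=-207; branch lengths A→49/10, G→51/10; new cluster AG
  updated: d(AG,C)=27/2, d(AG,K)=19, d(AG,O)=17, d(AG,S)=47/2, d(AG,W)=41/2
step 2: merge (K,O) at d=2, Q=-127; branch lengths K→-27/8, O→43/8; new cluster KO
  updated: d(AG,KO)=17, d(C,KO)=31/2, d(KO,S)=37/2, d(KO,W)=21/2
step 3: merge (S,W) at d=9, Q=-87; branch lengths S→17/2, W→1/2; new cluster SW
  updated: d(AG,SW)=35/2, d(C,SW)=7, d(KO,SW)=10
step 4: merge (AG,C) at d=27/2, Q=-57; branch lengths AG→39/4, C→15/4; new cluster ACG
  updated: d(ACG,KO)=19/2, d(ACG,SW)=11/2
step 5: merge (ACG,KO) at d=19/2, Q=-25; branch lengths ACG→5/2, KO→7; new cluster ACGKO
  updated: d(ACGKO,SW)=3
step 6: merge (ACGKO,SW) at d=3; branch lengths ACGKO→3/2, SW→3/2; new cluster ACGKOSW
final tree: ((((A:49/10,G:51/10):39/4,C:15/4):5/2,(K:-27/8,O:43/8):7):3/2,(S:17/2,W:1/2):3/2)
total length: 47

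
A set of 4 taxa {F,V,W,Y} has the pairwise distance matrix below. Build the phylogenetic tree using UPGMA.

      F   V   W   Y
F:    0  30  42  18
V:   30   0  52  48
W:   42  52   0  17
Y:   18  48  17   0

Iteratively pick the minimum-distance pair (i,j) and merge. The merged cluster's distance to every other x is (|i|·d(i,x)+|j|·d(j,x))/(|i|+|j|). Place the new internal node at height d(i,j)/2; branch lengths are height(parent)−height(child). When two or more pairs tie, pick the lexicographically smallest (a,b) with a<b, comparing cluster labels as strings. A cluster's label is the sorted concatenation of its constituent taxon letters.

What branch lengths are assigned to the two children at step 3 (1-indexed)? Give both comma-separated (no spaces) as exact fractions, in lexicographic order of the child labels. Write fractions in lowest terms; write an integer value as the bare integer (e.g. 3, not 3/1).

5,23/2

iteration 1: select W,Y (d=17); attach at lengths (17/2, 17/2); label the merged cluster WY
  updated: d(F,WY)=30, d(V,WY)=50
iteration 2: select F,V (d=30); attach at lengths (15, 15); label the merged cluster FV
  updated: d(FV,WY)=40
iteration 3: select FV,WY (d=40); attach at lengths (5, 23/2); label the merged cluster FVWY
final tree: ((F:15,V:15):5,(W:17/2,Y:17/2):23/2)
total length: 127/2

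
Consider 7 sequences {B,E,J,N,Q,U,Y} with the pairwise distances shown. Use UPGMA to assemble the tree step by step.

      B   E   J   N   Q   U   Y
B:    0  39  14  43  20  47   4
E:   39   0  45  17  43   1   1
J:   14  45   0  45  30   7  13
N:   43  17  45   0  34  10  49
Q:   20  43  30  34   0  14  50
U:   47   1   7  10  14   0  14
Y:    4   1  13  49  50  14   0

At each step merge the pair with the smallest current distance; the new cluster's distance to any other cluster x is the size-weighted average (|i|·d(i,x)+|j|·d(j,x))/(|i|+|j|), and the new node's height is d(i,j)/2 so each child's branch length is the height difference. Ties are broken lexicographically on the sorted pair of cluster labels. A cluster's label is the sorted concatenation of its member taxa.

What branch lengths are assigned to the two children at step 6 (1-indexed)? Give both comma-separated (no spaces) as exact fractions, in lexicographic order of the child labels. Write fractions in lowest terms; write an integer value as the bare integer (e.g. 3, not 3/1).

iteration 1: select E,U (d=1); attach at lengths (1/2, 1/2); label the merged cluster EU
  updated: d(B,EU)=43, d(EU,J)=26, d(EU,N)=27/2, d(EU,Q)=57/2, d(EU,Y)=15/2
iteration 2: select B,Y (d=4); attach at lengths (2, 2); label the merged cluster BY
  updated: d(BY,EU)=101/4, d(BY,J)=27/2, d(BY,N)=46, d(BY,Q)=35
iteration 3: select BY,J (d=27/2); attach at lengths (19/4, 27/4); label the merged cluster BJY
  updated: d(BJY,EU)=51/2, d(BJY,N)=137/3, d(BJY,Q)=100/3
iteration 4: select EU,N (d=27/2); attach at lengths (25/4, 27/4); label the merged cluster ENU
  updated: d(BJY,ENU)=290/9, d(ENU,Q)=91/3
iteration 5: select ENU,Q (d=91/3); attach at lengths (101/12, 91/6); label the merged cluster ENQU
  updated: d(BJY,ENQU)=65/2
iteration 6: select BJY,ENQU (d=65/2); attach at lengths (19/2, 13/12); label the merged cluster BEJNQUY
final tree: (((B:2,Y:2):19/4,J:27/4):19/2,(((E:1/2,U:1/2):25/4,N:27/4):101/12,Q:91/6):13/12)
total length: 191/3

19/2,13/12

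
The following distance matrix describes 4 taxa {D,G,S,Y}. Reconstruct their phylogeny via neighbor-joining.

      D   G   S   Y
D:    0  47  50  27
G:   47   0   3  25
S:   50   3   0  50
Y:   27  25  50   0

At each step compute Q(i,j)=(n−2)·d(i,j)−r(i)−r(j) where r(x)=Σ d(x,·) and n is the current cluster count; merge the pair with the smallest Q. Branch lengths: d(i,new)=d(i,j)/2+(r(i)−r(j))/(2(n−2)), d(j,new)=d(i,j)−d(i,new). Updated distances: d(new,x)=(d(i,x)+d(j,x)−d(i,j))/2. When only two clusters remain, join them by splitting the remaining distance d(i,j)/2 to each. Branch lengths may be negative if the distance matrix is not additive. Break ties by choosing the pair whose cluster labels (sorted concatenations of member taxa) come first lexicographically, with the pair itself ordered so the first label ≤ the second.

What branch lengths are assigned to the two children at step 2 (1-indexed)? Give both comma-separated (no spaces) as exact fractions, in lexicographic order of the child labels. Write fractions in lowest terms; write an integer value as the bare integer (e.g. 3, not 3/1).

28,-11/2

iteration 1: select D,Y (d=27, Q=-172); attach at lengths (19, 8); label the merged cluster DY
  updated: d(DY,G)=45/2, d(DY,S)=73/2
iteration 2: select DY,G (d=45/2, Q=-62); attach at lengths (28, -11/2); label the merged cluster DGY
  updated: d(DGY,S)=17/2
iteration 3: select DGY,S (d=17/2); attach at lengths (17/4, 17/4); label the merged cluster DGSY
final tree: (((D:19,Y:8):28,G:-11/2):17/4,S:17/4)
total length: 58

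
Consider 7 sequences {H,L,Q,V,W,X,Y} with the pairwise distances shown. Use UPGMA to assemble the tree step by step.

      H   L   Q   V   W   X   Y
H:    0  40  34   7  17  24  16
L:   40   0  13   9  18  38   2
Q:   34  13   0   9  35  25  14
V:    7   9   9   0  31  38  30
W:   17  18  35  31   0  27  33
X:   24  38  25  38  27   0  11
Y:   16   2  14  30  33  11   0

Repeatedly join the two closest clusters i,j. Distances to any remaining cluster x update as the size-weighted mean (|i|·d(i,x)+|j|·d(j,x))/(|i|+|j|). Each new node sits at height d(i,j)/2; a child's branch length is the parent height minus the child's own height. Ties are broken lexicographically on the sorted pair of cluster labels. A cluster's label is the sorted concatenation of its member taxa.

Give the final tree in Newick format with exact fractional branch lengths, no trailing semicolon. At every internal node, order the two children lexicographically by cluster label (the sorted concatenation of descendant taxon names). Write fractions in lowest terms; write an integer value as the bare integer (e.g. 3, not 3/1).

1. join L+Y (d=2) ⇒ LY; edges |L|=1, |Y|=1
  updated: d(H,LY)=28, d(LY,Q)=27/2, d(LY,V)=39/2, d(LY,W)=51/2, d(LY,X)=49/2
2. join H+V (d=7) ⇒ HV; edges |H|=7/2, |V|=7/2
  updated: d(HV,LY)=95/4, d(HV,Q)=43/2, d(HV,W)=24, d(HV,X)=31
3. join LY+Q (d=27/2) ⇒ LQY; edges |LY|=23/4, |Q|=27/4
  updated: d(HV,LQY)=23, d(LQY,W)=86/3, d(LQY,X)=74/3
4. join HV+LQY (d=23) ⇒ HLQVY; edges |HV|=8, |LQY|=19/4
  updated: d(HLQVY,W)=134/5, d(HLQVY,X)=136/5
5. join HLQVY+W (d=134/5) ⇒ HLQVWY; edges |HLQVY|=19/10, |W|=67/5
  updated: d(HLQVWY,X)=163/6
6. join HLQVWY+X (d=163/6) ⇒ HLQVWXY; edges |HLQVWY|=11/60, |X|=163/12
final tree: ((((H:7/2,V:7/2):8,((L:1,Y:1):23/4,Q:27/4):19/4):19/10,W:67/5):11/60,X:163/12)
total length: 3799/60

((((H:7/2,V:7/2):8,((L:1,Y:1):23/4,Q:27/4):19/4):19/10,W:67/5):11/60,X:163/12)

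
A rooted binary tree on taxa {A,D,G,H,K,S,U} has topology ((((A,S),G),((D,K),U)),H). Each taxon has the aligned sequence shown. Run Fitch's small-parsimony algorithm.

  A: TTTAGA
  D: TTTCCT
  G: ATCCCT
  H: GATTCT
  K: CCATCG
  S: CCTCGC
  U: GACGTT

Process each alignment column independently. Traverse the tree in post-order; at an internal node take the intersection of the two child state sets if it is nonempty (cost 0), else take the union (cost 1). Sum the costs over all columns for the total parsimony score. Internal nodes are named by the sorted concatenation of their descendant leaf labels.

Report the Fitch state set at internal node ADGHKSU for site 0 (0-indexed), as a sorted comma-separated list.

AS@0: {T} ∪ {C} = {C,T} (union, +1)
AGS@0: {C,T} ∪ {A} = {A,C,T} (union, +1)
DK@0: {T} ∪ {C} = {C,T} (union, +1)
DKU@0: {C,T} ∪ {G} = {C,G,T} (union, +1)
ADGKSU@0: {A,C,T} ∩ {C,G,T} = {C,T} (intersection, +0)
ADGHKSU@0: {C,T} ∪ {G} = {C,G,T} (union, +1)
AS@1: {T} ∪ {C} = {C,T} (union, +1)
AGS@1: {C,T} ∩ {T} = {T} (intersection, +0)
DK@1: {T} ∪ {C} = {C,T} (union, +1)
DKU@1: {C,T} ∪ {A} = {A,C,T} (union, +1)
ADGKSU@1: {T} ∩ {A,C,T} = {T} (intersection, +0)
ADGHKSU@1: {T} ∪ {A} = {A,T} (union, +1)
AS@2: {T} ∩ {T} = {T} (intersection, +0)
AGS@2: {T} ∪ {C} = {C,T} (union, +1)
DK@2: {T} ∪ {A} = {A,T} (union, +1)
DKU@2: {A,T} ∪ {C} = {A,C,T} (union, +1)
ADGKSU@2: {C,T} ∩ {A,C,T} = {C,T} (intersection, +0)
ADGHKSU@2: {C,T} ∩ {T} = {T} (intersection, +0)
AS@3: {A} ∪ {C} = {A,C} (union, +1)
AGS@3: {A,C} ∩ {C} = {C} (intersection, +0)
DK@3: {C} ∪ {T} = {C,T} (union, +1)
DKU@3: {C,T} ∪ {G} = {C,G,T} (union, +1)
ADGKSU@3: {C} ∩ {C,G,T} = {C} (intersection, +0)
ADGHKSU@3: {C} ∪ {T} = {C,T} (union, +1)
AS@4: {G} ∩ {G} = {G} (intersection, +0)
AGS@4: {G} ∪ {C} = {C,G} (union, +1)
DK@4: {C} ∩ {C} = {C} (intersection, +0)
DKU@4: {C} ∪ {T} = {C,T} (union, +1)
ADGKSU@4: {C,G} ∩ {C,T} = {C} (intersection, +0)
ADGHKSU@4: {C} ∩ {C} = {C} (intersection, +0)
AS@5: {A} ∪ {C} = {A,C} (union, +1)
AGS@5: {A,C} ∪ {T} = {A,C,T} (union, +1)
DK@5: {T} ∪ {G} = {G,T} (union, +1)
DKU@5: {G,T} ∩ {T} = {T} (intersection, +0)
ADGKSU@5: {A,C,T} ∩ {T} = {T} (intersection, +0)
ADGHKSU@5: {T} ∩ {T} = {T} (intersection, +0)
per-site changes: [5, 4, 3, 4, 2, 3]; total = 21

C,G,T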